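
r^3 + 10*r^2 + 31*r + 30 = (r + 2)*(r + 3)*(r + 5)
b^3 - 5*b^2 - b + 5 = (b - 5)*(b - 1)*(b + 1)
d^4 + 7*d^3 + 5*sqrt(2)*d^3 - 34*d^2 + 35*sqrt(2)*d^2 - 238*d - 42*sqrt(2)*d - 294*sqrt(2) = (d + 7)*(d - 3*sqrt(2))*(d + sqrt(2))*(d + 7*sqrt(2))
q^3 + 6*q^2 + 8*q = q*(q + 2)*(q + 4)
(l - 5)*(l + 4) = l^2 - l - 20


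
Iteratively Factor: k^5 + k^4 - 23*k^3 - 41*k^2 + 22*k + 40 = (k - 1)*(k^4 + 2*k^3 - 21*k^2 - 62*k - 40) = (k - 1)*(k + 2)*(k^3 - 21*k - 20) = (k - 5)*(k - 1)*(k + 2)*(k^2 + 5*k + 4) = (k - 5)*(k - 1)*(k + 1)*(k + 2)*(k + 4)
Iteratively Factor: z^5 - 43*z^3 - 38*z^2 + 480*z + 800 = (z + 4)*(z^4 - 4*z^3 - 27*z^2 + 70*z + 200) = (z - 5)*(z + 4)*(z^3 + z^2 - 22*z - 40) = (z - 5)*(z + 4)^2*(z^2 - 3*z - 10) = (z - 5)*(z + 2)*(z + 4)^2*(z - 5)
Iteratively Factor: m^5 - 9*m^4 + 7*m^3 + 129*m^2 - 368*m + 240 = (m - 3)*(m^4 - 6*m^3 - 11*m^2 + 96*m - 80) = (m - 5)*(m - 3)*(m^3 - m^2 - 16*m + 16) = (m - 5)*(m - 3)*(m + 4)*(m^2 - 5*m + 4) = (m - 5)*(m - 3)*(m - 1)*(m + 4)*(m - 4)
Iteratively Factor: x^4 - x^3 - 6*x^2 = (x)*(x^3 - x^2 - 6*x) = x*(x + 2)*(x^2 - 3*x) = x^2*(x + 2)*(x - 3)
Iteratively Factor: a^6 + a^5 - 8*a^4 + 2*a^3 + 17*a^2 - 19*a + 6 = (a + 2)*(a^5 - a^4 - 6*a^3 + 14*a^2 - 11*a + 3) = (a - 1)*(a + 2)*(a^4 - 6*a^2 + 8*a - 3) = (a - 1)^2*(a + 2)*(a^3 + a^2 - 5*a + 3) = (a - 1)^3*(a + 2)*(a^2 + 2*a - 3) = (a - 1)^4*(a + 2)*(a + 3)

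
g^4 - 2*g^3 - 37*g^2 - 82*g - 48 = (g - 8)*(g + 1)*(g + 2)*(g + 3)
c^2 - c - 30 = (c - 6)*(c + 5)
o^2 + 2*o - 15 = (o - 3)*(o + 5)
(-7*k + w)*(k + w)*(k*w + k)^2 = -7*k^4*w^2 - 14*k^4*w - 7*k^4 - 6*k^3*w^3 - 12*k^3*w^2 - 6*k^3*w + k^2*w^4 + 2*k^2*w^3 + k^2*w^2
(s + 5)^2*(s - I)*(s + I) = s^4 + 10*s^3 + 26*s^2 + 10*s + 25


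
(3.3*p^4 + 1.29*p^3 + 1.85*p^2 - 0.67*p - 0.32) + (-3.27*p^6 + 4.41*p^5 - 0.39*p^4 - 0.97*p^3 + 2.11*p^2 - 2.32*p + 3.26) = -3.27*p^6 + 4.41*p^5 + 2.91*p^4 + 0.32*p^3 + 3.96*p^2 - 2.99*p + 2.94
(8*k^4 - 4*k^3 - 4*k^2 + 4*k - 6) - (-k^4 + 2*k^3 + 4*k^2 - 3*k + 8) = 9*k^4 - 6*k^3 - 8*k^2 + 7*k - 14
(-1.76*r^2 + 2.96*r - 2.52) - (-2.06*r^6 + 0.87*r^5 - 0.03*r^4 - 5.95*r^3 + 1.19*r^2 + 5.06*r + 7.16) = 2.06*r^6 - 0.87*r^5 + 0.03*r^4 + 5.95*r^3 - 2.95*r^2 - 2.1*r - 9.68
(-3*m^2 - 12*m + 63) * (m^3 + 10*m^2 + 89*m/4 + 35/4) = -3*m^5 - 42*m^4 - 495*m^3/4 + 1347*m^2/4 + 5187*m/4 + 2205/4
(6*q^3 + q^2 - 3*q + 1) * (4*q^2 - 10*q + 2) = 24*q^5 - 56*q^4 - 10*q^3 + 36*q^2 - 16*q + 2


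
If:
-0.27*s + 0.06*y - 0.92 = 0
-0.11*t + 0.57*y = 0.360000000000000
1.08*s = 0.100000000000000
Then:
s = 0.09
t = 78.34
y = 15.75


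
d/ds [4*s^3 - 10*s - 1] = 12*s^2 - 10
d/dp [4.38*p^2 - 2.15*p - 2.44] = 8.76*p - 2.15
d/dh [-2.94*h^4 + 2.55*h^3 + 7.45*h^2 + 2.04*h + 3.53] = -11.76*h^3 + 7.65*h^2 + 14.9*h + 2.04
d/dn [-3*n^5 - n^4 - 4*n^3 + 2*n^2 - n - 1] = -15*n^4 - 4*n^3 - 12*n^2 + 4*n - 1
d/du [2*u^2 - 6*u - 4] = 4*u - 6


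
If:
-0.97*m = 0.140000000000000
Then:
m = -0.14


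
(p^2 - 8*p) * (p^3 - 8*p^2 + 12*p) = p^5 - 16*p^4 + 76*p^3 - 96*p^2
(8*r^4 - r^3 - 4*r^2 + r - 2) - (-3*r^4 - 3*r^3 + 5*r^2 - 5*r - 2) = 11*r^4 + 2*r^3 - 9*r^2 + 6*r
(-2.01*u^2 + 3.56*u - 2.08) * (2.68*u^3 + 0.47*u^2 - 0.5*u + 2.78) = -5.3868*u^5 + 8.5961*u^4 - 2.8962*u^3 - 8.3454*u^2 + 10.9368*u - 5.7824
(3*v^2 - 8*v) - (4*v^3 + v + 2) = -4*v^3 + 3*v^2 - 9*v - 2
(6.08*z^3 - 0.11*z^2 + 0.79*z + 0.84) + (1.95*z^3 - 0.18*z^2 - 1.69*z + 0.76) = 8.03*z^3 - 0.29*z^2 - 0.9*z + 1.6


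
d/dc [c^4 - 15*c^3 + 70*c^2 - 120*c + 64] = 4*c^3 - 45*c^2 + 140*c - 120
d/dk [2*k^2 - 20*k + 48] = 4*k - 20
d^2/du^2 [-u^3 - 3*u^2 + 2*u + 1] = -6*u - 6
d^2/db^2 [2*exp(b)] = 2*exp(b)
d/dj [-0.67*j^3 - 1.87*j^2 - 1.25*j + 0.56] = -2.01*j^2 - 3.74*j - 1.25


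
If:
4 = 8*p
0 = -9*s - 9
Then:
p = 1/2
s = -1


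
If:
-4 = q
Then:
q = -4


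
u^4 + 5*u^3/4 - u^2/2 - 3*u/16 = u*(u - 1/2)*(u + 1/4)*(u + 3/2)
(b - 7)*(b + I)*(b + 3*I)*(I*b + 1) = I*b^4 - 3*b^3 - 7*I*b^3 + 21*b^2 + I*b^2 - 3*b - 7*I*b + 21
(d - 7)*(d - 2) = d^2 - 9*d + 14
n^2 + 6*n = n*(n + 6)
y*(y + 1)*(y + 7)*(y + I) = y^4 + 8*y^3 + I*y^3 + 7*y^2 + 8*I*y^2 + 7*I*y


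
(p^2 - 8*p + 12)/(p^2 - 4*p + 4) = (p - 6)/(p - 2)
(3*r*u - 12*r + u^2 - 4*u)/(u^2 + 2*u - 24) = (3*r + u)/(u + 6)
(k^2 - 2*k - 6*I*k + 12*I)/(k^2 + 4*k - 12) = (k - 6*I)/(k + 6)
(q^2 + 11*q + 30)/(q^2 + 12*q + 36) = (q + 5)/(q + 6)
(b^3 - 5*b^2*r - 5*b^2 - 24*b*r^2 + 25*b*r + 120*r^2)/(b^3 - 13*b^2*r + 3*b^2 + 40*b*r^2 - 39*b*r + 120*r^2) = (-b^2 - 3*b*r + 5*b + 15*r)/(-b^2 + 5*b*r - 3*b + 15*r)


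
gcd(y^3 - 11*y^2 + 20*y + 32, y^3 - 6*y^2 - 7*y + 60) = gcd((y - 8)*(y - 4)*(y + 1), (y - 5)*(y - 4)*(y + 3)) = y - 4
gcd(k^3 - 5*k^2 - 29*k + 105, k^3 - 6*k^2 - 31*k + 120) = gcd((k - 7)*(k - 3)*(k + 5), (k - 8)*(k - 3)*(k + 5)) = k^2 + 2*k - 15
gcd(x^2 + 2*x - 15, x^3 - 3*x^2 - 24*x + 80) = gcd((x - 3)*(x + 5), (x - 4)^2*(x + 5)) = x + 5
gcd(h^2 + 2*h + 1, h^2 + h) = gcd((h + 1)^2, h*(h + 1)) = h + 1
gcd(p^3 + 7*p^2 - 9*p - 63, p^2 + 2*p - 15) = p - 3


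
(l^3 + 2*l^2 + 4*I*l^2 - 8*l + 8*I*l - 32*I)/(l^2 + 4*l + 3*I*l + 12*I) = (l^2 + l*(-2 + 4*I) - 8*I)/(l + 3*I)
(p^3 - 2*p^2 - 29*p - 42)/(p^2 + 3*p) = p - 5 - 14/p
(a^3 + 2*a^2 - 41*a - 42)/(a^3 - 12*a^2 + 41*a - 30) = (a^2 + 8*a + 7)/(a^2 - 6*a + 5)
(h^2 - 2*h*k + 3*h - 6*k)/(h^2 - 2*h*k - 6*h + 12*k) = (h + 3)/(h - 6)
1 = 1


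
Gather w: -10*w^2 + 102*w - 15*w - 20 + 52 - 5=-10*w^2 + 87*w + 27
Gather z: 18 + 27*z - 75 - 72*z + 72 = 15 - 45*z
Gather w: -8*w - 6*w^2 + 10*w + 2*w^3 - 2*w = 2*w^3 - 6*w^2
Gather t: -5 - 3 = -8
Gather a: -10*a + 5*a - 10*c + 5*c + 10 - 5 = -5*a - 5*c + 5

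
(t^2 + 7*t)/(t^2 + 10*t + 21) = t/(t + 3)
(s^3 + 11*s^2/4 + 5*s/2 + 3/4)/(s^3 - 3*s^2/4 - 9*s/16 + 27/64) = 16*(s^2 + 2*s + 1)/(16*s^2 - 24*s + 9)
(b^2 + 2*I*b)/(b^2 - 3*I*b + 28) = b*(b + 2*I)/(b^2 - 3*I*b + 28)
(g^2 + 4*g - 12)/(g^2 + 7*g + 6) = (g - 2)/(g + 1)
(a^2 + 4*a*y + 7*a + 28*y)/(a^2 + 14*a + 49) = (a + 4*y)/(a + 7)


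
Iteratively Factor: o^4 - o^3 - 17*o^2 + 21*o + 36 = (o + 1)*(o^3 - 2*o^2 - 15*o + 36) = (o + 1)*(o + 4)*(o^2 - 6*o + 9) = (o - 3)*(o + 1)*(o + 4)*(o - 3)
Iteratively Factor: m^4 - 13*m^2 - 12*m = (m)*(m^3 - 13*m - 12) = m*(m + 1)*(m^2 - m - 12) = m*(m - 4)*(m + 1)*(m + 3)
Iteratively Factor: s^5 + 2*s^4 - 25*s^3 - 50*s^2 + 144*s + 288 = (s - 3)*(s^4 + 5*s^3 - 10*s^2 - 80*s - 96) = (s - 3)*(s + 3)*(s^3 + 2*s^2 - 16*s - 32) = (s - 4)*(s - 3)*(s + 3)*(s^2 + 6*s + 8) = (s - 4)*(s - 3)*(s + 3)*(s + 4)*(s + 2)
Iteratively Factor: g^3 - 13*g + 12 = (g + 4)*(g^2 - 4*g + 3) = (g - 1)*(g + 4)*(g - 3)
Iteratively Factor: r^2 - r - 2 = (r - 2)*(r + 1)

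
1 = 1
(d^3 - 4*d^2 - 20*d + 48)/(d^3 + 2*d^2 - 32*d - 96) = (d - 2)/(d + 4)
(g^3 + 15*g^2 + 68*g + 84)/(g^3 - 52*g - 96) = (g + 7)/(g - 8)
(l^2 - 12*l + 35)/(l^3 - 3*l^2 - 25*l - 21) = (l - 5)/(l^2 + 4*l + 3)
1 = 1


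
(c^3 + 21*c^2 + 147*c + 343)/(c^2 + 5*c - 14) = (c^2 + 14*c + 49)/(c - 2)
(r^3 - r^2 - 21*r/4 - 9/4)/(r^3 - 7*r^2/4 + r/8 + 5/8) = 2*(2*r^2 - 3*r - 9)/(4*r^2 - 9*r + 5)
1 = 1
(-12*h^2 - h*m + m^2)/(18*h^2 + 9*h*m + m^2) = (-4*h + m)/(6*h + m)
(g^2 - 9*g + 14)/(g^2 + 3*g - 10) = (g - 7)/(g + 5)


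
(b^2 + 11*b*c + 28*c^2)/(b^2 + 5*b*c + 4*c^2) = (b + 7*c)/(b + c)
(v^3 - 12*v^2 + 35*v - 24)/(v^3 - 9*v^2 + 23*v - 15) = (v - 8)/(v - 5)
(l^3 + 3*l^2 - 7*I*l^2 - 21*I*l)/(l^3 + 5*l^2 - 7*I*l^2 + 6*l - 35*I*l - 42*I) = l/(l + 2)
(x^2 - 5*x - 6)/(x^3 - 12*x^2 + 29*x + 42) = 1/(x - 7)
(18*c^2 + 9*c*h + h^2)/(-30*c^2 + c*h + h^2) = (-3*c - h)/(5*c - h)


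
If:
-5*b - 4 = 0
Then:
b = -4/5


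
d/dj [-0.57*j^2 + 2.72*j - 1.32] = 2.72 - 1.14*j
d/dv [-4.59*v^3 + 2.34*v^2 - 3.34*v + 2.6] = -13.77*v^2 + 4.68*v - 3.34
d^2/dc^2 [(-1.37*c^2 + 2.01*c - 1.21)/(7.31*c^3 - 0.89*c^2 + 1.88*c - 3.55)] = (-146.414914*c^6 + 644.439366*c^5 - 741.38751*c^4 - 428.422748*c^3 + 546.373776*c^2 - 214.356768*c - 8.60862800000001)/(390.617891*c^9 - 142.674387*c^8 + 318.750357*c^7 - 643.185986*c^6 + 220.552506*c^5 - 310.594353*c^4 + 318.656657*c^3 - 71.290035*c^2 + 71.0781*c - 44.738875)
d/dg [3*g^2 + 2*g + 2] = 6*g + 2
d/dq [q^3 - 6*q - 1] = 3*q^2 - 6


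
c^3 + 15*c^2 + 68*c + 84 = (c + 2)*(c + 6)*(c + 7)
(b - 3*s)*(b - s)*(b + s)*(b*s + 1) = b^4*s - 3*b^3*s^2 + b^3 - b^2*s^3 - 3*b^2*s + 3*b*s^4 - b*s^2 + 3*s^3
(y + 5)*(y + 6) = y^2 + 11*y + 30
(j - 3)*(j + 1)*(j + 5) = j^3 + 3*j^2 - 13*j - 15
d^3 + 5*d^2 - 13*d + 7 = (d - 1)^2*(d + 7)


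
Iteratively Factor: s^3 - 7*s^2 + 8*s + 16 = (s - 4)*(s^2 - 3*s - 4) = (s - 4)*(s + 1)*(s - 4)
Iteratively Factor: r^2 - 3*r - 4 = (r - 4)*(r + 1)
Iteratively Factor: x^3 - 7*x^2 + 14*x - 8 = (x - 4)*(x^2 - 3*x + 2) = (x - 4)*(x - 1)*(x - 2)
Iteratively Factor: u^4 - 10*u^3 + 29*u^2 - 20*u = (u - 5)*(u^3 - 5*u^2 + 4*u) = (u - 5)*(u - 1)*(u^2 - 4*u) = (u - 5)*(u - 4)*(u - 1)*(u)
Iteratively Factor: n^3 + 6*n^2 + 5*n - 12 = (n + 3)*(n^2 + 3*n - 4) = (n + 3)*(n + 4)*(n - 1)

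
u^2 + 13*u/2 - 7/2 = (u - 1/2)*(u + 7)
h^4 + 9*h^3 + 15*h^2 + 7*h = h*(h + 1)^2*(h + 7)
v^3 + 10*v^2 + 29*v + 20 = (v + 1)*(v + 4)*(v + 5)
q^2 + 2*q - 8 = (q - 2)*(q + 4)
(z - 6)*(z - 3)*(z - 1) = z^3 - 10*z^2 + 27*z - 18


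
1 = 1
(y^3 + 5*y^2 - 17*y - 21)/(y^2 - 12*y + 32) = (y^3 + 5*y^2 - 17*y - 21)/(y^2 - 12*y + 32)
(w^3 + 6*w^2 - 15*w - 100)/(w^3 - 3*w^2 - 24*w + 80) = (w + 5)/(w - 4)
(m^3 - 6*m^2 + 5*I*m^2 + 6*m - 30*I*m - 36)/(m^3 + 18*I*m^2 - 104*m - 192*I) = (m^2 - m*(6 + I) + 6*I)/(m^2 + 12*I*m - 32)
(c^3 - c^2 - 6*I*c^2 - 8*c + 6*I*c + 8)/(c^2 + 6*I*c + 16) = (c^2 - c*(1 + 4*I) + 4*I)/(c + 8*I)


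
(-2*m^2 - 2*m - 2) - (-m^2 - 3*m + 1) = -m^2 + m - 3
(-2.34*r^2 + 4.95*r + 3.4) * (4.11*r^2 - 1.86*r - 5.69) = -9.6174*r^4 + 24.6969*r^3 + 18.0816*r^2 - 34.4895*r - 19.346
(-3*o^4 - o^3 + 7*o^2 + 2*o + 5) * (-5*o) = 15*o^5 + 5*o^4 - 35*o^3 - 10*o^2 - 25*o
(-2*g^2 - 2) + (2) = -2*g^2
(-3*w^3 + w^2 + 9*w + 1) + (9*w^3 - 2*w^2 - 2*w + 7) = 6*w^3 - w^2 + 7*w + 8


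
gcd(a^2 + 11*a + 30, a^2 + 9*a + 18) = a + 6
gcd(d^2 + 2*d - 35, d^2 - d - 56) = d + 7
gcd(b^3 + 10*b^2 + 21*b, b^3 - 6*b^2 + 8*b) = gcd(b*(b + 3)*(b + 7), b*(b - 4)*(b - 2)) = b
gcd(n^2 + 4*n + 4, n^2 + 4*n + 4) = n^2 + 4*n + 4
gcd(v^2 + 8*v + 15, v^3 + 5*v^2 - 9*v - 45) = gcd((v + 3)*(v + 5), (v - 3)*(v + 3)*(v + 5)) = v^2 + 8*v + 15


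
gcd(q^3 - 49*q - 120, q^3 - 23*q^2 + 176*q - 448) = q - 8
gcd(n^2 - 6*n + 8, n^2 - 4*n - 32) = 1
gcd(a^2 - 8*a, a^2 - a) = a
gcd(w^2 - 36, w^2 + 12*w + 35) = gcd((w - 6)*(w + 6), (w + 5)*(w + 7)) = 1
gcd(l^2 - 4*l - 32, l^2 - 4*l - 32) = l^2 - 4*l - 32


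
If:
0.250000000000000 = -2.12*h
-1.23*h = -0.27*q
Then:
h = -0.12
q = -0.54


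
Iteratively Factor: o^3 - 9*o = (o + 3)*(o^2 - 3*o) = (o - 3)*(o + 3)*(o)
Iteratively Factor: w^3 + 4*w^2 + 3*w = (w + 1)*(w^2 + 3*w) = (w + 1)*(w + 3)*(w)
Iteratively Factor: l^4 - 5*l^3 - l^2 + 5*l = (l + 1)*(l^3 - 6*l^2 + 5*l) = (l - 1)*(l + 1)*(l^2 - 5*l) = l*(l - 1)*(l + 1)*(l - 5)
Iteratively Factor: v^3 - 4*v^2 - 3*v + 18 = (v + 2)*(v^2 - 6*v + 9) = (v - 3)*(v + 2)*(v - 3)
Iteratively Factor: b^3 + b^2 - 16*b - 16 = (b - 4)*(b^2 + 5*b + 4) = (b - 4)*(b + 1)*(b + 4)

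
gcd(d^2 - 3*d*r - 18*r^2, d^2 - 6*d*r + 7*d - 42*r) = -d + 6*r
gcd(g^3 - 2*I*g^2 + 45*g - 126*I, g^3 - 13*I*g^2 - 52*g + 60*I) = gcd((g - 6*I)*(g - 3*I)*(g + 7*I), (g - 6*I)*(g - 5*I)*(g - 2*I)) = g - 6*I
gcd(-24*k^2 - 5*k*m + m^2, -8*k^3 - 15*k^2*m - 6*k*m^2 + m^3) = 8*k - m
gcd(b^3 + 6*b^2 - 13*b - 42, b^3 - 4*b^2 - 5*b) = 1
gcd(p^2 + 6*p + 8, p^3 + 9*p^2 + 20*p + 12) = p + 2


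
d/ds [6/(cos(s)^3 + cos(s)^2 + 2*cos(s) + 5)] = 6*(3*cos(s)^2 + 2*cos(s) + 2)*sin(s)/(cos(s)^3 + cos(s)^2 + 2*cos(s) + 5)^2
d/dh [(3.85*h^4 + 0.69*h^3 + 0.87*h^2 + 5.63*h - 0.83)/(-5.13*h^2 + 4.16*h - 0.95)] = (-39.501*h^5 + 44.5083*h^4 - 8.8892*h^3 + 30.5346*h^2 - 10.1688*h - 1.8957)/(26.3169*h^4 - 42.6816*h^3 + 27.0526*h^2 - 7.904*h + 0.9025)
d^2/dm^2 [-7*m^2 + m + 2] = -14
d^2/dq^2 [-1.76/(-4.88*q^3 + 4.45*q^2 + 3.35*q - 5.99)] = ((15.664 - 51.5328*q)*(4.88*q^3 - 4.45*q^2 - 3.35*q + 5.99) + 1.76*(-29.28*q^2 + 17.8*q + 6.7)*(-14.64*q^2 + 8.9*q + 3.35))/(4.88*q^3 - 4.45*q^2 - 3.35*q + 5.99)^3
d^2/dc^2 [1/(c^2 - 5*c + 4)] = 2*(-c^2 + 5*c + (2*c - 5)^2 - 4)/(c^2 - 5*c + 4)^3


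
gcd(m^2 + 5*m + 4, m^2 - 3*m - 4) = m + 1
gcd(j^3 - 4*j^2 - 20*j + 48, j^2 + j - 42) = j - 6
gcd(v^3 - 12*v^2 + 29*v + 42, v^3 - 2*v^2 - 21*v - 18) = v^2 - 5*v - 6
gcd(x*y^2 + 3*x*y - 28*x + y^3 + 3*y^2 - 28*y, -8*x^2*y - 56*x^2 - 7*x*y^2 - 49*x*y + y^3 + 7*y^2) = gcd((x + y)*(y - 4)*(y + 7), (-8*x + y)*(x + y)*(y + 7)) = x*y + 7*x + y^2 + 7*y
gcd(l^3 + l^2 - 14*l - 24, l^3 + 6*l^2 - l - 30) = l + 3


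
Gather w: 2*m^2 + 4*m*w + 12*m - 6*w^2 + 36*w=2*m^2 + 12*m - 6*w^2 + w*(4*m + 36)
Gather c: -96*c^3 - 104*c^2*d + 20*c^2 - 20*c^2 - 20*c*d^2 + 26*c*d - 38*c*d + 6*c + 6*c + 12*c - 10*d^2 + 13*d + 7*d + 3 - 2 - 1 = -96*c^3 - 104*c^2*d + c*(-20*d^2 - 12*d + 24) - 10*d^2 + 20*d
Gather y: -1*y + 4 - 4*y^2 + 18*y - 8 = -4*y^2 + 17*y - 4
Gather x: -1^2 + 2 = 1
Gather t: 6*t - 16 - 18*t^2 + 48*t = -18*t^2 + 54*t - 16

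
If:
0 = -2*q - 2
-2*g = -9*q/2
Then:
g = -9/4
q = -1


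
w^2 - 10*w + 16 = (w - 8)*(w - 2)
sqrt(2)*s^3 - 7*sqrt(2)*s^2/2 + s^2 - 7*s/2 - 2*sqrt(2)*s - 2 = (s - 4)*(s + 1/2)*(sqrt(2)*s + 1)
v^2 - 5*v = v*(v - 5)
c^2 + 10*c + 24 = (c + 4)*(c + 6)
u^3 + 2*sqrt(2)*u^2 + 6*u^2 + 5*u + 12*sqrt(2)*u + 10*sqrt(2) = (u + 1)*(u + 5)*(u + 2*sqrt(2))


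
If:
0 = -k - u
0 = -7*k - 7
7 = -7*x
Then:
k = -1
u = 1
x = -1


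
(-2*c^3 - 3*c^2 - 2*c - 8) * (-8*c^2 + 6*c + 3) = 16*c^5 + 12*c^4 - 8*c^3 + 43*c^2 - 54*c - 24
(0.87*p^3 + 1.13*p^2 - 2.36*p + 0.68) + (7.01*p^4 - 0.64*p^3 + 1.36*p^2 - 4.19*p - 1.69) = 7.01*p^4 + 0.23*p^3 + 2.49*p^2 - 6.55*p - 1.01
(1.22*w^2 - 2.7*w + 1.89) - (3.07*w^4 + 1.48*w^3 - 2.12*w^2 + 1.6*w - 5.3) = -3.07*w^4 - 1.48*w^3 + 3.34*w^2 - 4.3*w + 7.19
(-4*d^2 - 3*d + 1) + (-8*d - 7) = -4*d^2 - 11*d - 6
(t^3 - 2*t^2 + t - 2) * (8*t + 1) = 8*t^4 - 15*t^3 + 6*t^2 - 15*t - 2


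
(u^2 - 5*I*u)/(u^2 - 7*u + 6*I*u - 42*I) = u*(u - 5*I)/(u^2 + u*(-7 + 6*I) - 42*I)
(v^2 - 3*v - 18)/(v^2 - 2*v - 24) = (v + 3)/(v + 4)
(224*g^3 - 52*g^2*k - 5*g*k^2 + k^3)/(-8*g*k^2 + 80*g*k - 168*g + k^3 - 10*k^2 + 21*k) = (-28*g^2 + 3*g*k + k^2)/(k^2 - 10*k + 21)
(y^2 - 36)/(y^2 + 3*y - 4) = (y^2 - 36)/(y^2 + 3*y - 4)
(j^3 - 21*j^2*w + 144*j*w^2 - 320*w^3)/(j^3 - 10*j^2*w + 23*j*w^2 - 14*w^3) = (j^3 - 21*j^2*w + 144*j*w^2 - 320*w^3)/(j^3 - 10*j^2*w + 23*j*w^2 - 14*w^3)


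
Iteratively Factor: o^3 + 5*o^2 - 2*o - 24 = (o + 4)*(o^2 + o - 6) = (o + 3)*(o + 4)*(o - 2)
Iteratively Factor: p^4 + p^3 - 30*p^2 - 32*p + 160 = (p - 5)*(p^3 + 6*p^2 - 32) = (p - 5)*(p + 4)*(p^2 + 2*p - 8) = (p - 5)*(p + 4)^2*(p - 2)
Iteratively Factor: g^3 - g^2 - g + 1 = (g - 1)*(g^2 - 1) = (g - 1)^2*(g + 1)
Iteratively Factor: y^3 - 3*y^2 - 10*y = (y)*(y^2 - 3*y - 10) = y*(y + 2)*(y - 5)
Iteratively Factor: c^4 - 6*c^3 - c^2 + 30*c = (c - 5)*(c^3 - c^2 - 6*c) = c*(c - 5)*(c^2 - c - 6) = c*(c - 5)*(c + 2)*(c - 3)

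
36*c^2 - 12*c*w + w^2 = (-6*c + w)^2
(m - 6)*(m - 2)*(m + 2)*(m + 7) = m^4 + m^3 - 46*m^2 - 4*m + 168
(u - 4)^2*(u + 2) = u^3 - 6*u^2 + 32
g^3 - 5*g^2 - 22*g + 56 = (g - 7)*(g - 2)*(g + 4)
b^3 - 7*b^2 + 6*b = b*(b - 6)*(b - 1)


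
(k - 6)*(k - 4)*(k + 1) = k^3 - 9*k^2 + 14*k + 24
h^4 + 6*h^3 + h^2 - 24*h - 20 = (h - 2)*(h + 1)*(h + 2)*(h + 5)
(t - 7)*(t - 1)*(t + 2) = t^3 - 6*t^2 - 9*t + 14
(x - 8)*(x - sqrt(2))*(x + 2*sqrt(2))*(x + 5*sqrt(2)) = x^4 - 8*x^3 + 6*sqrt(2)*x^3 - 48*sqrt(2)*x^2 + 6*x^2 - 48*x - 20*sqrt(2)*x + 160*sqrt(2)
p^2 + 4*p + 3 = (p + 1)*(p + 3)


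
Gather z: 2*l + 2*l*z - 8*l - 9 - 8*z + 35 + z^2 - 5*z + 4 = -6*l + z^2 + z*(2*l - 13) + 30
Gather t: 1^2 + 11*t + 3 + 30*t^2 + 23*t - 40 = 30*t^2 + 34*t - 36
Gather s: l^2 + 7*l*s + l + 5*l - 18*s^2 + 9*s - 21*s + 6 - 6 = l^2 + 6*l - 18*s^2 + s*(7*l - 12)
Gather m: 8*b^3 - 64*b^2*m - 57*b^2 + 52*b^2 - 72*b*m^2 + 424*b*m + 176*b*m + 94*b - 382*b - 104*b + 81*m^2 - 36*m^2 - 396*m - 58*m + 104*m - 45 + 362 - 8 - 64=8*b^3 - 5*b^2 - 392*b + m^2*(45 - 72*b) + m*(-64*b^2 + 600*b - 350) + 245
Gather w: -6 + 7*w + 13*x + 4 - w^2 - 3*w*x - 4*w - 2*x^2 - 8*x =-w^2 + w*(3 - 3*x) - 2*x^2 + 5*x - 2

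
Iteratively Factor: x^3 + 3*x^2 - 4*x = (x)*(x^2 + 3*x - 4) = x*(x + 4)*(x - 1)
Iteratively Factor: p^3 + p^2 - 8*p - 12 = (p + 2)*(p^2 - p - 6) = (p + 2)^2*(p - 3)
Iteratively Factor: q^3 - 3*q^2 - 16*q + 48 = (q - 3)*(q^2 - 16) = (q - 4)*(q - 3)*(q + 4)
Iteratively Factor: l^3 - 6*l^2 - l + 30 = (l - 5)*(l^2 - l - 6) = (l - 5)*(l - 3)*(l + 2)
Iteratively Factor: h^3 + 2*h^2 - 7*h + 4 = (h - 1)*(h^2 + 3*h - 4) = (h - 1)*(h + 4)*(h - 1)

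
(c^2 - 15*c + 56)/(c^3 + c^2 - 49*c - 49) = (c - 8)/(c^2 + 8*c + 7)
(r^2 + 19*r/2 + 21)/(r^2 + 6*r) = (r + 7/2)/r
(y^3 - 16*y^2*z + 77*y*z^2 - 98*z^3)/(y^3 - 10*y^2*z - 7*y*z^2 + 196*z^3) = (y - 2*z)/(y + 4*z)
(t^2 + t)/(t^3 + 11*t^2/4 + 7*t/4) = 4/(4*t + 7)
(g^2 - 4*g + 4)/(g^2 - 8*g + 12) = (g - 2)/(g - 6)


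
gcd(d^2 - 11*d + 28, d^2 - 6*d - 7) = d - 7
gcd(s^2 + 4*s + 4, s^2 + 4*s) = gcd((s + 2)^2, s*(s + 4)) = 1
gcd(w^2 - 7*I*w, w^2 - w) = w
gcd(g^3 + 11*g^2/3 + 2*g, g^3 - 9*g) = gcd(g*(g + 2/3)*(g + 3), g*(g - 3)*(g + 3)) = g^2 + 3*g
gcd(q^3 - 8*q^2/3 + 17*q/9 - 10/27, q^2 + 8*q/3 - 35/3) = 1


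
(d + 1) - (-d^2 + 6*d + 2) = d^2 - 5*d - 1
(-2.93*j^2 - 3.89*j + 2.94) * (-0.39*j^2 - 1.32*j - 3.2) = 1.1427*j^4 + 5.3847*j^3 + 13.3642*j^2 + 8.5672*j - 9.408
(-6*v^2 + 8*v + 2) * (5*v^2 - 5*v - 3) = -30*v^4 + 70*v^3 - 12*v^2 - 34*v - 6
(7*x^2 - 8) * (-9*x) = -63*x^3 + 72*x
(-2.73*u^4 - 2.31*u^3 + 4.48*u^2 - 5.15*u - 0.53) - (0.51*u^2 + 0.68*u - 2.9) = -2.73*u^4 - 2.31*u^3 + 3.97*u^2 - 5.83*u + 2.37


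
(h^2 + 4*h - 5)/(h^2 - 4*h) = (h^2 + 4*h - 5)/(h*(h - 4))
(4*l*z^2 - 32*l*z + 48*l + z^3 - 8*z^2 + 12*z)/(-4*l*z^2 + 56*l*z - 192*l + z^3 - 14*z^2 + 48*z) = (4*l*z - 8*l + z^2 - 2*z)/(-4*l*z + 32*l + z^2 - 8*z)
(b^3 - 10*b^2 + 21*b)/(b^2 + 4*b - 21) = b*(b - 7)/(b + 7)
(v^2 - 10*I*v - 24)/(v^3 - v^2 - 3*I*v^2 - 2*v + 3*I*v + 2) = (v^2 - 10*I*v - 24)/(v^3 - v^2*(1 + 3*I) + v*(-2 + 3*I) + 2)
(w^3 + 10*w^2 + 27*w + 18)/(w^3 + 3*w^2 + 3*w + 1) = (w^2 + 9*w + 18)/(w^2 + 2*w + 1)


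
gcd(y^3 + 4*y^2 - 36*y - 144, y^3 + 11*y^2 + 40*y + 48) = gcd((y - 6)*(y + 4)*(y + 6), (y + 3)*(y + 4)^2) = y + 4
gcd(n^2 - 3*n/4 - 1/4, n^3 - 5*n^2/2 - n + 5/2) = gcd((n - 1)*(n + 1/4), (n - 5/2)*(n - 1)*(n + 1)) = n - 1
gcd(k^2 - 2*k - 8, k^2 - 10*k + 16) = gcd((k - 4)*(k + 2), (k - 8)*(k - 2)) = 1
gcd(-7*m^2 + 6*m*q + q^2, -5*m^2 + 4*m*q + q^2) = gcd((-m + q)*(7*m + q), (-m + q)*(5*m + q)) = -m + q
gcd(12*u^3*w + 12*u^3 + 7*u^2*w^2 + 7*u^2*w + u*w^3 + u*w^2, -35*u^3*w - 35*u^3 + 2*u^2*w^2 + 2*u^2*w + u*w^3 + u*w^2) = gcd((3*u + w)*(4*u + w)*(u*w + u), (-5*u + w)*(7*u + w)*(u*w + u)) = u*w + u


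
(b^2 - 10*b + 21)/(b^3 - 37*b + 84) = (b - 7)/(b^2 + 3*b - 28)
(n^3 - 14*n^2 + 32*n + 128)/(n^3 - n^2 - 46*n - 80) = (n - 8)/(n + 5)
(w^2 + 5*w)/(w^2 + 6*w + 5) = w/(w + 1)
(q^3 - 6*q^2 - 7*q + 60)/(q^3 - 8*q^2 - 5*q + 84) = (q - 5)/(q - 7)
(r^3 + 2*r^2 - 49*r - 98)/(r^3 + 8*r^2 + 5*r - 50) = (r^3 + 2*r^2 - 49*r - 98)/(r^3 + 8*r^2 + 5*r - 50)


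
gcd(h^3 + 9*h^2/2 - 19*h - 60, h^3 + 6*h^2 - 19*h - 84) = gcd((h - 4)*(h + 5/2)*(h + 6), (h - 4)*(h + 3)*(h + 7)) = h - 4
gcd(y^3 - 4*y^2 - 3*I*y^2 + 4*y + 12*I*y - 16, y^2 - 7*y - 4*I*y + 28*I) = y - 4*I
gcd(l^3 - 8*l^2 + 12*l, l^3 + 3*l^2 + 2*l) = l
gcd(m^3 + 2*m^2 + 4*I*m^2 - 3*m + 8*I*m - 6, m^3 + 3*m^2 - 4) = m + 2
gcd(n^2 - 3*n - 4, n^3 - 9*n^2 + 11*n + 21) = n + 1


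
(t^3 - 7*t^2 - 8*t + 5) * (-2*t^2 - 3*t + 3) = -2*t^5 + 11*t^4 + 40*t^3 - 7*t^2 - 39*t + 15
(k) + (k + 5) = 2*k + 5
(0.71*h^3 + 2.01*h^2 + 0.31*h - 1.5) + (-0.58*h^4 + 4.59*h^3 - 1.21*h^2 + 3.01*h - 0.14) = -0.58*h^4 + 5.3*h^3 + 0.8*h^2 + 3.32*h - 1.64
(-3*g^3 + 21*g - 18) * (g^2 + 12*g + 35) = -3*g^5 - 36*g^4 - 84*g^3 + 234*g^2 + 519*g - 630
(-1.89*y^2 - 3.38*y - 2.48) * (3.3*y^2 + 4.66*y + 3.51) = -6.237*y^4 - 19.9614*y^3 - 30.5687*y^2 - 23.4206*y - 8.7048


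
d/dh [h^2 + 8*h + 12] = 2*h + 8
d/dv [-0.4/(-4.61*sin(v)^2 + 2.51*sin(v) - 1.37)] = (1.004 - 3.688*sin(v))*cos(v)/(4.61*sin(v)^2 - 2.51*sin(v) + 1.37)^2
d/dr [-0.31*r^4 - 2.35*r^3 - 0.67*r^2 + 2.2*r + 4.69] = -1.24*r^3 - 7.05*r^2 - 1.34*r + 2.2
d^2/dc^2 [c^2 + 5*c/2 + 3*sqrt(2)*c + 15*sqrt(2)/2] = 2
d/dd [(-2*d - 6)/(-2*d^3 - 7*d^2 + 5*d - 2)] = 2*(-4*d^3 - 25*d^2 - 42*d + 17)/(4*d^6 + 28*d^5 + 29*d^4 - 62*d^3 + 53*d^2 - 20*d + 4)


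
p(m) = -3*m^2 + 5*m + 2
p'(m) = 5 - 6*m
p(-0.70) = -2.97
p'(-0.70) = 9.20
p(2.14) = -1.04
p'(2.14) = -7.84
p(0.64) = 3.97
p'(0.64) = 1.16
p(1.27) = 3.51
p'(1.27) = -2.62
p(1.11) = 3.85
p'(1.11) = -1.66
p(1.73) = 1.67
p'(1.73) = -5.38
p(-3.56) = -53.82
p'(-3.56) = 26.36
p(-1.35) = -10.22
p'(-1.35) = 13.10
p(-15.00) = -748.00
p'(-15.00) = 95.00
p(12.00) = -370.00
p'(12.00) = -67.00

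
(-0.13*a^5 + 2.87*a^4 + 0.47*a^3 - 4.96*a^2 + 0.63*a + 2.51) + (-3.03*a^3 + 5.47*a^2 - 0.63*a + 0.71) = -0.13*a^5 + 2.87*a^4 - 2.56*a^3 + 0.51*a^2 + 3.22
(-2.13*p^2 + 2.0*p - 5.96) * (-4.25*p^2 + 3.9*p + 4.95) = 9.0525*p^4 - 16.807*p^3 + 22.5865*p^2 - 13.344*p - 29.502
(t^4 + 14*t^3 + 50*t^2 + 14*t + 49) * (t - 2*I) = t^5 + 14*t^4 - 2*I*t^4 + 50*t^3 - 28*I*t^3 + 14*t^2 - 100*I*t^2 + 49*t - 28*I*t - 98*I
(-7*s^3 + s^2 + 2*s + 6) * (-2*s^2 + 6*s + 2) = 14*s^5 - 44*s^4 - 12*s^3 + 2*s^2 + 40*s + 12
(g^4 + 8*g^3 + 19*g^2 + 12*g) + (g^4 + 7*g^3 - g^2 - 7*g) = 2*g^4 + 15*g^3 + 18*g^2 + 5*g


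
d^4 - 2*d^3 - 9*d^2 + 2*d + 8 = (d - 4)*(d - 1)*(d + 1)*(d + 2)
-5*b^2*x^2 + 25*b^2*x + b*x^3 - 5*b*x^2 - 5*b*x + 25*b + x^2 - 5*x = (-5*b + x)*(x - 5)*(b*x + 1)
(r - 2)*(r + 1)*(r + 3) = r^3 + 2*r^2 - 5*r - 6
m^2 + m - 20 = (m - 4)*(m + 5)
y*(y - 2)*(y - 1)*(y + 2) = y^4 - y^3 - 4*y^2 + 4*y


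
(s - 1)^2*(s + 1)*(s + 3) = s^4 + 2*s^3 - 4*s^2 - 2*s + 3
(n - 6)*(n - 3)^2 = n^3 - 12*n^2 + 45*n - 54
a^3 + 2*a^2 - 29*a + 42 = (a - 3)*(a - 2)*(a + 7)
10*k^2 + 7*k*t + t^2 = (2*k + t)*(5*k + t)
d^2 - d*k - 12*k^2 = (d - 4*k)*(d + 3*k)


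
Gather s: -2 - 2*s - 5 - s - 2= -3*s - 9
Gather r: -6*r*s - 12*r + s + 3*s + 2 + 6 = r*(-6*s - 12) + 4*s + 8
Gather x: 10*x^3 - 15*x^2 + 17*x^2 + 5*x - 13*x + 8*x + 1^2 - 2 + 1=10*x^3 + 2*x^2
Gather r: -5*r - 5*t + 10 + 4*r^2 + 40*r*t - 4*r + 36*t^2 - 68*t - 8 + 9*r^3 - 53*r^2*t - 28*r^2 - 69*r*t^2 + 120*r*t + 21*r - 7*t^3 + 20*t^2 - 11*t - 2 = 9*r^3 + r^2*(-53*t - 24) + r*(-69*t^2 + 160*t + 12) - 7*t^3 + 56*t^2 - 84*t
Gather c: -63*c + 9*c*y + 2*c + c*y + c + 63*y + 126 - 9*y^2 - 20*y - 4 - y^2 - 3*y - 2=c*(10*y - 60) - 10*y^2 + 40*y + 120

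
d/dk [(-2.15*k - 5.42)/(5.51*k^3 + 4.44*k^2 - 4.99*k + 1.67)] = (23.693*k^3 + 99.1386*k^2 + 48.1296*k - 30.6363)/(30.3601*k^6 + 48.9288*k^5 - 35.2762*k^4 - 25.9078*k^3 + 39.7297*k^2 - 16.6666*k + 2.7889)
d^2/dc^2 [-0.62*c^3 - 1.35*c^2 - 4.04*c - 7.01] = -3.72*c - 2.7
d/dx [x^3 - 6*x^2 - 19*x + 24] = 3*x^2 - 12*x - 19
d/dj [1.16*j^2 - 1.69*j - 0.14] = 2.32*j - 1.69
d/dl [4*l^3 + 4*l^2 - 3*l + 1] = 12*l^2 + 8*l - 3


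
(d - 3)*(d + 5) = d^2 + 2*d - 15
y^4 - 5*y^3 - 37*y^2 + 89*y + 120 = (y - 8)*(y - 3)*(y + 1)*(y + 5)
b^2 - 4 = (b - 2)*(b + 2)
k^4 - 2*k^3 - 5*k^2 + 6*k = k*(k - 3)*(k - 1)*(k + 2)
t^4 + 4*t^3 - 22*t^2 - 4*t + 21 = (t - 3)*(t - 1)*(t + 1)*(t + 7)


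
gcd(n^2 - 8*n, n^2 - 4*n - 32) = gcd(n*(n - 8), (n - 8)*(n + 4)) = n - 8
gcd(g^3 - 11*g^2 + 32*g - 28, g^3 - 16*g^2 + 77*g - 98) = g^2 - 9*g + 14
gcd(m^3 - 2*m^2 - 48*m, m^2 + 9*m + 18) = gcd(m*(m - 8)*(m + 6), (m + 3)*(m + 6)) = m + 6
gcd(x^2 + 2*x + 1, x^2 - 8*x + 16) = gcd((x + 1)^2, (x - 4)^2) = 1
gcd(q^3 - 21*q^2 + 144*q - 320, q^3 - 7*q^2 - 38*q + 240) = q^2 - 13*q + 40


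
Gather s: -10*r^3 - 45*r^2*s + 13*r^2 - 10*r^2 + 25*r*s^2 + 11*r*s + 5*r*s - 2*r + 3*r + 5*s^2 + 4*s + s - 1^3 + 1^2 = -10*r^3 + 3*r^2 + r + s^2*(25*r + 5) + s*(-45*r^2 + 16*r + 5)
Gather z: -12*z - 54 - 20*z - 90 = -32*z - 144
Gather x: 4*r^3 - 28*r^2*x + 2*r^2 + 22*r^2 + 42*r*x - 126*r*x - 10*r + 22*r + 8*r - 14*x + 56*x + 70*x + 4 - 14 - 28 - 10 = 4*r^3 + 24*r^2 + 20*r + x*(-28*r^2 - 84*r + 112) - 48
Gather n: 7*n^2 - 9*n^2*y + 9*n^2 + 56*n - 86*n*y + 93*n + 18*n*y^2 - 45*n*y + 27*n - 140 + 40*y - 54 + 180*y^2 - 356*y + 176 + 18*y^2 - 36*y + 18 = n^2*(16 - 9*y) + n*(18*y^2 - 131*y + 176) + 198*y^2 - 352*y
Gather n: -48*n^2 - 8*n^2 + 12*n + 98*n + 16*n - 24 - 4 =-56*n^2 + 126*n - 28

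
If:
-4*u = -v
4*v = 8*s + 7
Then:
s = v/2 - 7/8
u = v/4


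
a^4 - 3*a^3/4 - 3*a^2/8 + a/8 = a*(a - 1)*(a - 1/4)*(a + 1/2)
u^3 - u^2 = u^2*(u - 1)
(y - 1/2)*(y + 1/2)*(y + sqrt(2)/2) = y^3 + sqrt(2)*y^2/2 - y/4 - sqrt(2)/8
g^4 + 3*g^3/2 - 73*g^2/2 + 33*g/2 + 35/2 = (g - 5)*(g - 1)*(g + 1/2)*(g + 7)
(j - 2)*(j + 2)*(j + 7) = j^3 + 7*j^2 - 4*j - 28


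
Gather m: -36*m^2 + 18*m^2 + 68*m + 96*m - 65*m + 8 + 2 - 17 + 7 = -18*m^2 + 99*m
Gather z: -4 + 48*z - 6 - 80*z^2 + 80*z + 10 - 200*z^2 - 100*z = -280*z^2 + 28*z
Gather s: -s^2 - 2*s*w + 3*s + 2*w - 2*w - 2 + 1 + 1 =-s^2 + s*(3 - 2*w)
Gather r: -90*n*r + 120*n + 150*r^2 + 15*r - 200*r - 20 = 120*n + 150*r^2 + r*(-90*n - 185) - 20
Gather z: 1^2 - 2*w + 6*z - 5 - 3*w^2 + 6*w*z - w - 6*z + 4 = -3*w^2 + 6*w*z - 3*w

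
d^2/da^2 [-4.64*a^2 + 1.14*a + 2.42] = -9.28000000000000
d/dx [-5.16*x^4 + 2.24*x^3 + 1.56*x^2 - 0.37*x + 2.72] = -20.64*x^3 + 6.72*x^2 + 3.12*x - 0.37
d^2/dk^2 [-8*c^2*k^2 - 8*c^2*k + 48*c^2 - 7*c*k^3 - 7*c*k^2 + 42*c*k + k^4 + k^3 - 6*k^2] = -16*c^2 - 42*c*k - 14*c + 12*k^2 + 6*k - 12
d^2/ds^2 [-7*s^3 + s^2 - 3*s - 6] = 2 - 42*s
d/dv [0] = 0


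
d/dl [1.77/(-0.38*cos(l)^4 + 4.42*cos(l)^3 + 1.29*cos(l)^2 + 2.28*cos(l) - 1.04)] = (-2.6904*cos(l)^3 + 23.4702*cos(l)^2 + 4.5666*cos(l) + 4.0356)*sin(l)/(-0.38*cos(l)^4 + 4.42*cos(l)^3 + 1.29*cos(l)^2 + 2.28*cos(l) - 1.04)^2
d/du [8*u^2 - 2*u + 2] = 16*u - 2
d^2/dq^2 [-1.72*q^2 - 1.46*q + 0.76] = -3.44000000000000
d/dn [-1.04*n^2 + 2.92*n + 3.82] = 2.92 - 2.08*n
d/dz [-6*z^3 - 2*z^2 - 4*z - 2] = -18*z^2 - 4*z - 4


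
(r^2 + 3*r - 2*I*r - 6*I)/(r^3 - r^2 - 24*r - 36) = (r - 2*I)/(r^2 - 4*r - 12)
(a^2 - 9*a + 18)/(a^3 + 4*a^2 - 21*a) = (a - 6)/(a*(a + 7))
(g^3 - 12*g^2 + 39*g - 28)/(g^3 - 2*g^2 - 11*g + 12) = (g - 7)/(g + 3)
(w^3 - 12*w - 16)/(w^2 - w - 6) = (w^2 - 2*w - 8)/(w - 3)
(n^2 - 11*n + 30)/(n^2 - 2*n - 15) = (n - 6)/(n + 3)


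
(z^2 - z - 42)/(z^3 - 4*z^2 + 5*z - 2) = (z^2 - z - 42)/(z^3 - 4*z^2 + 5*z - 2)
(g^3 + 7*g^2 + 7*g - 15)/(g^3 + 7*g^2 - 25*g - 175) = (g^2 + 2*g - 3)/(g^2 + 2*g - 35)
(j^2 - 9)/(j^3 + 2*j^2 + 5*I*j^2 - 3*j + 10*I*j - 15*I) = (j - 3)/(j^2 + j*(-1 + 5*I) - 5*I)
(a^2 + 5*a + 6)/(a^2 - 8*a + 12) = (a^2 + 5*a + 6)/(a^2 - 8*a + 12)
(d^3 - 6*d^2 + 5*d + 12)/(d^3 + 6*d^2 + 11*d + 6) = (d^2 - 7*d + 12)/(d^2 + 5*d + 6)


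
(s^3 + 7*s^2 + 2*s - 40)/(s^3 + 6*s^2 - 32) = (s + 5)/(s + 4)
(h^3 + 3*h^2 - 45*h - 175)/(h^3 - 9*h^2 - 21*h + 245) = (h + 5)/(h - 7)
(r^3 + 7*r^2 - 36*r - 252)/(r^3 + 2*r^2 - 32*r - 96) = (r^2 + 13*r + 42)/(r^2 + 8*r + 16)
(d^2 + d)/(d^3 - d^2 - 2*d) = 1/(d - 2)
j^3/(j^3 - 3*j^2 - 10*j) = j^2/(j^2 - 3*j - 10)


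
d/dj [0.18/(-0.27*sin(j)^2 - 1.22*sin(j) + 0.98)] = (0.0972*sin(j) + 0.2196)*cos(j)/(0.27*sin(j)^2 + 1.22*sin(j) - 0.98)^2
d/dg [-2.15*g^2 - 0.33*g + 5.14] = -4.3*g - 0.33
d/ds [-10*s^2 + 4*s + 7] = 4 - 20*s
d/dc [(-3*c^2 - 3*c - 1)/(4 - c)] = (3*c^2 - 24*c - 13)/(c^2 - 8*c + 16)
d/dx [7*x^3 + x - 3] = 21*x^2 + 1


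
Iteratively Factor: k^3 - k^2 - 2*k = (k + 1)*(k^2 - 2*k) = k*(k + 1)*(k - 2)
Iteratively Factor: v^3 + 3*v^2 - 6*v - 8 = (v - 2)*(v^2 + 5*v + 4) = (v - 2)*(v + 4)*(v + 1)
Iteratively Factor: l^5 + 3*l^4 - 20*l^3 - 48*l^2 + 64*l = (l - 1)*(l^4 + 4*l^3 - 16*l^2 - 64*l) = (l - 1)*(l + 4)*(l^3 - 16*l) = l*(l - 1)*(l + 4)*(l^2 - 16) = l*(l - 1)*(l + 4)^2*(l - 4)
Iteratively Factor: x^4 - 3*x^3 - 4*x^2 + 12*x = (x + 2)*(x^3 - 5*x^2 + 6*x) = (x - 3)*(x + 2)*(x^2 - 2*x) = x*(x - 3)*(x + 2)*(x - 2)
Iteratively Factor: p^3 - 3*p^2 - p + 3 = (p - 3)*(p^2 - 1) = (p - 3)*(p - 1)*(p + 1)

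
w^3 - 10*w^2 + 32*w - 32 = (w - 4)^2*(w - 2)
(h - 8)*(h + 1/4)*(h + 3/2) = h^3 - 25*h^2/4 - 109*h/8 - 3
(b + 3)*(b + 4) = b^2 + 7*b + 12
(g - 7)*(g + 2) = g^2 - 5*g - 14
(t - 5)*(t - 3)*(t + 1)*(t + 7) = t^4 - 42*t^2 + 64*t + 105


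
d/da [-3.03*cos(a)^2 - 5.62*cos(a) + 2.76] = (6.06*cos(a) + 5.62)*sin(a)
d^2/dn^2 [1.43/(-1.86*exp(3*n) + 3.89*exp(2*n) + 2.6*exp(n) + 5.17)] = (1.43*(-11.16*exp(2*n) + 15.56*exp(n) + 5.2)*(-5.58*exp(2*n) + 7.78*exp(n) + 2.6)*exp(n) + (23.9382*exp(2*n) - 22.2508*exp(n) - 3.718)*(-1.86*exp(3*n) + 3.89*exp(2*n) + 2.6*exp(n) + 5.17))*exp(n)/(-1.86*exp(3*n) + 3.89*exp(2*n) + 2.6*exp(n) + 5.17)^3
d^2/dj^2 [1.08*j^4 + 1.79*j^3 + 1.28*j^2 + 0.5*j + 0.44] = 12.96*j^2 + 10.74*j + 2.56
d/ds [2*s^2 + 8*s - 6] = 4*s + 8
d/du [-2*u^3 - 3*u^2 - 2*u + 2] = -6*u^2 - 6*u - 2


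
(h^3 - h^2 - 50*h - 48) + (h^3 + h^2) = 2*h^3 - 50*h - 48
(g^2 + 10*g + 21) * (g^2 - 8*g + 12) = g^4 + 2*g^3 - 47*g^2 - 48*g + 252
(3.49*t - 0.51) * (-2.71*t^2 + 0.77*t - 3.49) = -9.4579*t^3 + 4.0694*t^2 - 12.5728*t + 1.7799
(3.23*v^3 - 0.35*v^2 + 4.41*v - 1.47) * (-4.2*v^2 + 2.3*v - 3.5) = -13.566*v^5 + 8.899*v^4 - 30.632*v^3 + 17.542*v^2 - 18.816*v + 5.145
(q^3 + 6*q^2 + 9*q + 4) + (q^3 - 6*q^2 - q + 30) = 2*q^3 + 8*q + 34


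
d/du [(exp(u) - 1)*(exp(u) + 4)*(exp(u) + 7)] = (3*exp(2*u) + 20*exp(u) + 17)*exp(u)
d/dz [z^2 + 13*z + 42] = 2*z + 13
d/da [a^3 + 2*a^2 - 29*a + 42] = 3*a^2 + 4*a - 29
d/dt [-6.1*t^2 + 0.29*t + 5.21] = 0.29 - 12.2*t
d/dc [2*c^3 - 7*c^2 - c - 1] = 6*c^2 - 14*c - 1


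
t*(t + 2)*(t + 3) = t^3 + 5*t^2 + 6*t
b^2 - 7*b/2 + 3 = (b - 2)*(b - 3/2)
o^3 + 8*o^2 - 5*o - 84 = (o - 3)*(o + 4)*(o + 7)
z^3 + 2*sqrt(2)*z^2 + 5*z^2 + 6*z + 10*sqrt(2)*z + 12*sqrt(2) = (z + 2)*(z + 3)*(z + 2*sqrt(2))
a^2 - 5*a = a*(a - 5)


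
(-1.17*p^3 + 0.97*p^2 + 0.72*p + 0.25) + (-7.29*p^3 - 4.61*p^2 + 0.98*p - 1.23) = -8.46*p^3 - 3.64*p^2 + 1.7*p - 0.98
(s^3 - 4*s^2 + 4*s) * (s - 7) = s^4 - 11*s^3 + 32*s^2 - 28*s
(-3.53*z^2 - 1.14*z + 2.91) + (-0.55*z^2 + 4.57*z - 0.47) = -4.08*z^2 + 3.43*z + 2.44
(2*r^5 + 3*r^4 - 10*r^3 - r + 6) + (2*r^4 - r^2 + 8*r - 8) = 2*r^5 + 5*r^4 - 10*r^3 - r^2 + 7*r - 2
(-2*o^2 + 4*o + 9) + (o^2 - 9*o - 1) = -o^2 - 5*o + 8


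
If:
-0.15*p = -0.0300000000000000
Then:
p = 0.20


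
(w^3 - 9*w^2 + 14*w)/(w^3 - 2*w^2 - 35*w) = (w - 2)/(w + 5)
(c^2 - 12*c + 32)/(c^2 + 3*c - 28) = (c - 8)/(c + 7)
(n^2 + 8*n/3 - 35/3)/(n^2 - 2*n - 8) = (-3*n^2 - 8*n + 35)/(3*(-n^2 + 2*n + 8))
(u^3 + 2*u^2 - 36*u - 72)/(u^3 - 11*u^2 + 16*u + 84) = (u + 6)/(u - 7)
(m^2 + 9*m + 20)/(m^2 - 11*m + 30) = (m^2 + 9*m + 20)/(m^2 - 11*m + 30)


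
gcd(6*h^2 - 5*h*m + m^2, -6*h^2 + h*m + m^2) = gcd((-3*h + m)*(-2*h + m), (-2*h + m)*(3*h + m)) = 2*h - m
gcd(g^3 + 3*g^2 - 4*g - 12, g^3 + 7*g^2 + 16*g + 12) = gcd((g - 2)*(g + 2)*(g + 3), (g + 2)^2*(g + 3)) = g^2 + 5*g + 6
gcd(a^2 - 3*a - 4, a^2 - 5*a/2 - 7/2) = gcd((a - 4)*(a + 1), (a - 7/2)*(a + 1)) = a + 1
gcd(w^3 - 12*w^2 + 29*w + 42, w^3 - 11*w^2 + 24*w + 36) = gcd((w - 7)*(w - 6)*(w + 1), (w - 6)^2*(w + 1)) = w^2 - 5*w - 6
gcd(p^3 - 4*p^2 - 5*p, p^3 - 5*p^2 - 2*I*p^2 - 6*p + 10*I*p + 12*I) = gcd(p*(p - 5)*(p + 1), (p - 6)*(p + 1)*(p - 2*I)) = p + 1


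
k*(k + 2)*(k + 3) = k^3 + 5*k^2 + 6*k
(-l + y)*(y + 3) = -l*y - 3*l + y^2 + 3*y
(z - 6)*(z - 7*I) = z^2 - 6*z - 7*I*z + 42*I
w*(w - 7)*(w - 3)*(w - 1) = w^4 - 11*w^3 + 31*w^2 - 21*w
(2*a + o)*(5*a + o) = 10*a^2 + 7*a*o + o^2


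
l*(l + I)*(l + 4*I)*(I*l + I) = I*l^4 - 5*l^3 + I*l^3 - 5*l^2 - 4*I*l^2 - 4*I*l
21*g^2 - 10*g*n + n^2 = (-7*g + n)*(-3*g + n)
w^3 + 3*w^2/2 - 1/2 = (w - 1/2)*(w + 1)^2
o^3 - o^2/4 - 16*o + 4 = (o - 4)*(o - 1/4)*(o + 4)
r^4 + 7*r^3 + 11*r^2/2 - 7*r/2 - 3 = (r + 1)*(r + 6)*(r - sqrt(2)/2)*(r + sqrt(2)/2)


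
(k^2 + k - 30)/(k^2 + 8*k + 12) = (k - 5)/(k + 2)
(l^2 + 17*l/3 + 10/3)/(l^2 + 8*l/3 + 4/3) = (l + 5)/(l + 2)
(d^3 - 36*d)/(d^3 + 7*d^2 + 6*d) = (d - 6)/(d + 1)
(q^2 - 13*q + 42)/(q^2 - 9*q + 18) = (q - 7)/(q - 3)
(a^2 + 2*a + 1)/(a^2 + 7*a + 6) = (a + 1)/(a + 6)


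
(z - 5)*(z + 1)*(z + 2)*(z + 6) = z^4 + 4*z^3 - 25*z^2 - 88*z - 60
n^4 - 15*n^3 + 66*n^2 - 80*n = n*(n - 8)*(n - 5)*(n - 2)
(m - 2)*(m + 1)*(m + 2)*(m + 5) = m^4 + 6*m^3 + m^2 - 24*m - 20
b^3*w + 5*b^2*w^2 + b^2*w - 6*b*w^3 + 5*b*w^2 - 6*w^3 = (b - w)*(b + 6*w)*(b*w + w)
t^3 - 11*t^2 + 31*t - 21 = (t - 7)*(t - 3)*(t - 1)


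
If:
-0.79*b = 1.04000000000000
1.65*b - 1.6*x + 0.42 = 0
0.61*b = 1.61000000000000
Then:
No Solution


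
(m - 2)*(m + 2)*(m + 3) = m^3 + 3*m^2 - 4*m - 12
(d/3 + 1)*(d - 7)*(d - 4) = d^3/3 - 8*d^2/3 - 5*d/3 + 28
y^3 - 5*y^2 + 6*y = y*(y - 3)*(y - 2)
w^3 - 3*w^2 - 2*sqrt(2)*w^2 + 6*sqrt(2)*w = w*(w - 3)*(w - 2*sqrt(2))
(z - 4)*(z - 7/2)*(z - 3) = z^3 - 21*z^2/2 + 73*z/2 - 42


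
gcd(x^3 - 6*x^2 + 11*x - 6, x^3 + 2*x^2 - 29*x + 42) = x^2 - 5*x + 6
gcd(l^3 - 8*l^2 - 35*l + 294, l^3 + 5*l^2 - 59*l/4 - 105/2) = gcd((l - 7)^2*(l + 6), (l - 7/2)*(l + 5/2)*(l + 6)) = l + 6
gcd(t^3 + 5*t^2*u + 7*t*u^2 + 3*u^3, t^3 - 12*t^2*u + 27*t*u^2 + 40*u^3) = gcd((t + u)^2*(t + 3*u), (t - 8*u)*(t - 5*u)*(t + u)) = t + u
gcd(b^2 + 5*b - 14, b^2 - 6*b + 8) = b - 2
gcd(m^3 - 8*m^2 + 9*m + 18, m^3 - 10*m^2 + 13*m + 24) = m^2 - 2*m - 3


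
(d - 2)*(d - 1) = d^2 - 3*d + 2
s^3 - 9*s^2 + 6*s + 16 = (s - 8)*(s - 2)*(s + 1)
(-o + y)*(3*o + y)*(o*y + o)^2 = -3*o^4*y^2 - 6*o^4*y - 3*o^4 + 2*o^3*y^3 + 4*o^3*y^2 + 2*o^3*y + o^2*y^4 + 2*o^2*y^3 + o^2*y^2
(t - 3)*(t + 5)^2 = t^3 + 7*t^2 - 5*t - 75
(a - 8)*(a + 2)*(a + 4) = a^3 - 2*a^2 - 40*a - 64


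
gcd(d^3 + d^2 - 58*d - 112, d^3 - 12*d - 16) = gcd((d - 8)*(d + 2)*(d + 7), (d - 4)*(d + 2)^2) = d + 2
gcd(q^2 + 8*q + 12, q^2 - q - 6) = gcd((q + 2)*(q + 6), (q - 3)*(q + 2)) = q + 2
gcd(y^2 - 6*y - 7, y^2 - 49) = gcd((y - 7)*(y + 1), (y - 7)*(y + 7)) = y - 7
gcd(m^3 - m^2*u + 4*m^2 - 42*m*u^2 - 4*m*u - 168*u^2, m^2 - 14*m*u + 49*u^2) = -m + 7*u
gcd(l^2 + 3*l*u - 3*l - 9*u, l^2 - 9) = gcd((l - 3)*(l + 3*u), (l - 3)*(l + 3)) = l - 3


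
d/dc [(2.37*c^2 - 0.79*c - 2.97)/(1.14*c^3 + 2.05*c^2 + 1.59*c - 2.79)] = (-2.7018*c^4 + 1.8012*c^3 + 15.5452*c^2 - 1.0476*c + 6.9264)/(1.2996*c^6 + 4.674*c^5 + 7.8277*c^4 + 0.157800000000001*c^3 - 8.9109*c^2 - 8.8722*c + 7.7841)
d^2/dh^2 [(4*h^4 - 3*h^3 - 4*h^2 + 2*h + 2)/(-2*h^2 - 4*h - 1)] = 2*(-16*h^6 - 96*h^5 - 216*h^4 - 126*h^3 - 36*h^2 - 27*h - 16)/(8*h^6 + 48*h^5 + 108*h^4 + 112*h^3 + 54*h^2 + 12*h + 1)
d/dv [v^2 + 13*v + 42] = 2*v + 13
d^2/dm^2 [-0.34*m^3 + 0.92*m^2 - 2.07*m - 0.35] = 1.84 - 2.04*m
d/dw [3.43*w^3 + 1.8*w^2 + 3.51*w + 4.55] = 10.29*w^2 + 3.6*w + 3.51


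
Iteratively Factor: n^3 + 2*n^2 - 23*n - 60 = (n - 5)*(n^2 + 7*n + 12) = (n - 5)*(n + 4)*(n + 3)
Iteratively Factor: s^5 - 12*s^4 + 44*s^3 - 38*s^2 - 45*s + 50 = (s - 5)*(s^4 - 7*s^3 + 9*s^2 + 7*s - 10) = (s - 5)*(s - 1)*(s^3 - 6*s^2 + 3*s + 10) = (s - 5)^2*(s - 1)*(s^2 - s - 2) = (s - 5)^2*(s - 2)*(s - 1)*(s + 1)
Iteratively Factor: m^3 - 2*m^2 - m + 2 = (m - 1)*(m^2 - m - 2) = (m - 1)*(m + 1)*(m - 2)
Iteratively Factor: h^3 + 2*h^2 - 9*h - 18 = (h + 2)*(h^2 - 9) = (h + 2)*(h + 3)*(h - 3)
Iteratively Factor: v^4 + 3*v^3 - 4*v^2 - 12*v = (v + 3)*(v^3 - 4*v) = (v + 2)*(v + 3)*(v^2 - 2*v) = (v - 2)*(v + 2)*(v + 3)*(v)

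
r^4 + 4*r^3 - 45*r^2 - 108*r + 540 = (r - 5)*(r - 3)*(r + 6)^2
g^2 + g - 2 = (g - 1)*(g + 2)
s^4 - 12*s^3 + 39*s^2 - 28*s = s*(s - 7)*(s - 4)*(s - 1)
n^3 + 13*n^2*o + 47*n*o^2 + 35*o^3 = (n + o)*(n + 5*o)*(n + 7*o)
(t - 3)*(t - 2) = t^2 - 5*t + 6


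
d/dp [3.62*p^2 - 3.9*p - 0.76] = 7.24*p - 3.9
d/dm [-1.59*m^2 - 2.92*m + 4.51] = -3.18*m - 2.92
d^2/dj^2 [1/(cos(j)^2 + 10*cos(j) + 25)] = 2*(5*cos(j) - cos(2*j) + 2)/(cos(j) + 5)^4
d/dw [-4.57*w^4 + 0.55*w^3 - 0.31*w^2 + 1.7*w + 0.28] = -18.28*w^3 + 1.65*w^2 - 0.62*w + 1.7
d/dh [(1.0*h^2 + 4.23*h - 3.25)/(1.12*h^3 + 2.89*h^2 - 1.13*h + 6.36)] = (-1.12*h^4 - 9.4752*h^3 - 2.4347*h^2 + 31.505*h + 23.2303)/(1.2544*h^6 + 6.4736*h^5 + 5.8209*h^4 + 7.715*h^3 + 38.0377*h^2 - 14.3736*h + 40.4496)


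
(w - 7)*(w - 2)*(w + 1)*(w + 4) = w^4 - 4*w^3 - 27*w^2 + 34*w + 56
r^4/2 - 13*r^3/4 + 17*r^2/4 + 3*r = r*(r/2 + 1/4)*(r - 4)*(r - 3)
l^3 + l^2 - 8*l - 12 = (l - 3)*(l + 2)^2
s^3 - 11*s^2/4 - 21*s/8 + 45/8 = (s - 3)*(s - 5/4)*(s + 3/2)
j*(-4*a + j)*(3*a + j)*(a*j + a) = -12*a^3*j^2 - 12*a^3*j - a^2*j^3 - a^2*j^2 + a*j^4 + a*j^3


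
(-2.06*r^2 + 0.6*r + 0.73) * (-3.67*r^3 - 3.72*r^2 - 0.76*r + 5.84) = 7.5602*r^5 + 5.4612*r^4 - 3.3455*r^3 - 15.202*r^2 + 2.9492*r + 4.2632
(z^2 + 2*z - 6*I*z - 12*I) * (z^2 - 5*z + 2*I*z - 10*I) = z^4 - 3*z^3 - 4*I*z^3 + 2*z^2 + 12*I*z^2 - 36*z + 40*I*z - 120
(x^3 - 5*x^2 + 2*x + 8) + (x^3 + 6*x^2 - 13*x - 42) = 2*x^3 + x^2 - 11*x - 34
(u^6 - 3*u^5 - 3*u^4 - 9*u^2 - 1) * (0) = 0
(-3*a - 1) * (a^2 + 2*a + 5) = -3*a^3 - 7*a^2 - 17*a - 5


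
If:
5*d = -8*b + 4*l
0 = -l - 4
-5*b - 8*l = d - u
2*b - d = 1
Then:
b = -11/18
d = -20/9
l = -4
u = -671/18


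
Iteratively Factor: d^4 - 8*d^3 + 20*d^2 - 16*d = (d - 4)*(d^3 - 4*d^2 + 4*d) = (d - 4)*(d - 2)*(d^2 - 2*d) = (d - 4)*(d - 2)^2*(d)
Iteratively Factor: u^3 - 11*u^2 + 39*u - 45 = (u - 3)*(u^2 - 8*u + 15) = (u - 5)*(u - 3)*(u - 3)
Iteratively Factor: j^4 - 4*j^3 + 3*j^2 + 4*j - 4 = (j - 2)*(j^3 - 2*j^2 - j + 2) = (j - 2)^2*(j^2 - 1) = (j - 2)^2*(j - 1)*(j + 1)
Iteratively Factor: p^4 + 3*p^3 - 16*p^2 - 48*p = (p + 4)*(p^3 - p^2 - 12*p) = p*(p + 4)*(p^2 - p - 12) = p*(p + 3)*(p + 4)*(p - 4)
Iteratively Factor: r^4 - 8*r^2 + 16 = (r + 2)*(r^3 - 2*r^2 - 4*r + 8) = (r - 2)*(r + 2)*(r^2 - 4) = (r - 2)^2*(r + 2)*(r + 2)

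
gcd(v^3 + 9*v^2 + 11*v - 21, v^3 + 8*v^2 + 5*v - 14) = v^2 + 6*v - 7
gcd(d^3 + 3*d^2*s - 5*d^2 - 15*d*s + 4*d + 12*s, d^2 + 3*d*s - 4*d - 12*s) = d^2 + 3*d*s - 4*d - 12*s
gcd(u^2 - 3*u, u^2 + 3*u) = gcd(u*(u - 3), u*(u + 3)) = u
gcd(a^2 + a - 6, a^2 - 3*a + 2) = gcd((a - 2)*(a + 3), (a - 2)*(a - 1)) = a - 2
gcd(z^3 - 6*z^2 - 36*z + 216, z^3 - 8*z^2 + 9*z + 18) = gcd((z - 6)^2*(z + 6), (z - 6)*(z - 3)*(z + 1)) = z - 6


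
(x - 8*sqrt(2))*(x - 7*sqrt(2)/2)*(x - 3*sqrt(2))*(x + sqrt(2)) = x^4 - 27*sqrt(2)*x^3/2 + 96*x^2 - 43*sqrt(2)*x - 336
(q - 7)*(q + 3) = q^2 - 4*q - 21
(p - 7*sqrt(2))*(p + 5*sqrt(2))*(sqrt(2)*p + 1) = sqrt(2)*p^3 - 3*p^2 - 72*sqrt(2)*p - 70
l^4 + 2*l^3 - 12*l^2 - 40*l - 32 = (l - 4)*(l + 2)^3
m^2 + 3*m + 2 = (m + 1)*(m + 2)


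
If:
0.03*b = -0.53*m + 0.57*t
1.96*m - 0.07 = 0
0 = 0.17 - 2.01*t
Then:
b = 0.98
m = 0.04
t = 0.08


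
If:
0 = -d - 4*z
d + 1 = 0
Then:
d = -1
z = 1/4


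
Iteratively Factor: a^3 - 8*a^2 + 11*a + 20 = (a - 5)*(a^2 - 3*a - 4) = (a - 5)*(a + 1)*(a - 4)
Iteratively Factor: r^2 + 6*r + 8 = (r + 2)*(r + 4)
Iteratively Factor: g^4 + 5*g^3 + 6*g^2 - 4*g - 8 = (g + 2)*(g^3 + 3*g^2 - 4) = (g + 2)^2*(g^2 + g - 2) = (g + 2)^3*(g - 1)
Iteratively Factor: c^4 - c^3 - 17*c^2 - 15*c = (c + 1)*(c^3 - 2*c^2 - 15*c) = (c + 1)*(c + 3)*(c^2 - 5*c) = (c - 5)*(c + 1)*(c + 3)*(c)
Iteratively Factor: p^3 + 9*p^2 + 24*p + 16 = (p + 4)*(p^2 + 5*p + 4) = (p + 1)*(p + 4)*(p + 4)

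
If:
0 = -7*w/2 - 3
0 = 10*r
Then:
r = 0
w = -6/7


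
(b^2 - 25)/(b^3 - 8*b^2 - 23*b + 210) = (b - 5)/(b^2 - 13*b + 42)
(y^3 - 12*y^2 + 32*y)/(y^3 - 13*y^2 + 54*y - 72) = y*(y - 8)/(y^2 - 9*y + 18)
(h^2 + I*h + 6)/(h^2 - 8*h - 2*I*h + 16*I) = (h + 3*I)/(h - 8)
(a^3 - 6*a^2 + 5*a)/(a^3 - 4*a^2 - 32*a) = (-a^2 + 6*a - 5)/(-a^2 + 4*a + 32)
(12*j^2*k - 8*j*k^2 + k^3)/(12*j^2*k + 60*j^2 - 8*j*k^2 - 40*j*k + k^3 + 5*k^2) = k/(k + 5)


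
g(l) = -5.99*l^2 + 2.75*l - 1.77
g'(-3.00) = 38.69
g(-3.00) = -63.93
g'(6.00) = -69.13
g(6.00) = -200.91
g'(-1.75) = 23.72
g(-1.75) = -24.93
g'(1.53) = -15.58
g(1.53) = -11.58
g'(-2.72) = 35.34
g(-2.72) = -53.57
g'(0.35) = -1.44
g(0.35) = -1.54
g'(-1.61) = 22.04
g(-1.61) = -21.72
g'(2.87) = -31.63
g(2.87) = -43.22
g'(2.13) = -22.77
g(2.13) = -23.09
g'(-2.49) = 32.58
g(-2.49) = -45.76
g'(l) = 2.75 - 11.98*l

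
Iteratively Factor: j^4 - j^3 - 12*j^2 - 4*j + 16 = (j + 2)*(j^3 - 3*j^2 - 6*j + 8) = (j - 4)*(j + 2)*(j^2 + j - 2) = (j - 4)*(j + 2)^2*(j - 1)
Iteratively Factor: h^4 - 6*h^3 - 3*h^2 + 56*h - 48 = (h - 4)*(h^3 - 2*h^2 - 11*h + 12) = (h - 4)*(h + 3)*(h^2 - 5*h + 4) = (h - 4)^2*(h + 3)*(h - 1)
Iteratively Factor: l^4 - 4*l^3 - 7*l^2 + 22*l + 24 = (l + 1)*(l^3 - 5*l^2 - 2*l + 24) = (l - 4)*(l + 1)*(l^2 - l - 6) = (l - 4)*(l + 1)*(l + 2)*(l - 3)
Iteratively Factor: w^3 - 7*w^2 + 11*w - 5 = (w - 5)*(w^2 - 2*w + 1) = (w - 5)*(w - 1)*(w - 1)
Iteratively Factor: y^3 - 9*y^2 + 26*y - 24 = (y - 4)*(y^2 - 5*y + 6) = (y - 4)*(y - 2)*(y - 3)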